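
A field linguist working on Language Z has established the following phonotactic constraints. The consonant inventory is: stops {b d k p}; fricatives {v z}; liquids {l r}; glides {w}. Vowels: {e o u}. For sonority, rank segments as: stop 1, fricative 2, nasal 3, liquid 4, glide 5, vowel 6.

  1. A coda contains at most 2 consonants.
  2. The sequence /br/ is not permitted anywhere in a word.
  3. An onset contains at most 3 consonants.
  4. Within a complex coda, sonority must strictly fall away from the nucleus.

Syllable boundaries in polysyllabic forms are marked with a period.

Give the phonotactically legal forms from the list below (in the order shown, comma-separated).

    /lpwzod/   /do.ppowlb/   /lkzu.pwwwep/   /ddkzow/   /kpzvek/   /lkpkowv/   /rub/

/rub/

/lpwzod/ — violates constraint 3: syllable 1 onset /lpwz/ has 4 consonants (> 3) → phonotactically illegal
/do.ppowlb/ — violates constraint 1: syllable 2 coda /wlb/ has 3 consonants (> 2) → phonotactically illegal
/lkzu.pwwwep/ — violates constraint 3: syllable 2 onset /pwww/ has 4 consonants (> 3) → phonotactically illegal
/ddkzow/ — violates constraint 3: syllable 1 onset /ddkz/ has 4 consonants (> 3) → phonotactically illegal
/kpzvek/ — violates constraint 3: syllable 1 onset /kpzv/ has 4 consonants (> 3) → phonotactically illegal
/lkpkowv/ — violates constraint 3: syllable 1 onset /lkpk/ has 4 consonants (> 3) → phonotactically illegal
/rub/ — σ1 onset /r/, coda /b/ ok → phonotactically legal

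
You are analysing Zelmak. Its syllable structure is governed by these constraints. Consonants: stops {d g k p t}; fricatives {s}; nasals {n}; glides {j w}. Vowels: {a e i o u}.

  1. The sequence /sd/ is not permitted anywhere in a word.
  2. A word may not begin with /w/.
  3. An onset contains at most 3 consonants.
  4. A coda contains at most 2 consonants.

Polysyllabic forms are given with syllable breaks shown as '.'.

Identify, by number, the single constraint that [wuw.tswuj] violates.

2

[wuw.tswuj]: word begins with /w/.
This is a violation of constraint 2: "A word may not begin with /w/."
The remaining constraints (1, 3, 4) are satisfied.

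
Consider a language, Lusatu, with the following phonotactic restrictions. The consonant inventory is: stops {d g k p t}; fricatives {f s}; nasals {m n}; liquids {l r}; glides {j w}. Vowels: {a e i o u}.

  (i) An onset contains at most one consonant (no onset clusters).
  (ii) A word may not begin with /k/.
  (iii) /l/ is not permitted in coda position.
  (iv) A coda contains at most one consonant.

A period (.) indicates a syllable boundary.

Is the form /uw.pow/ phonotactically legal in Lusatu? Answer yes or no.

yes

/uw.pow/ — σ1 onset /∅/, coda /w/ ok; σ2 onset /p/, coda /w/ ok → phonotactically legal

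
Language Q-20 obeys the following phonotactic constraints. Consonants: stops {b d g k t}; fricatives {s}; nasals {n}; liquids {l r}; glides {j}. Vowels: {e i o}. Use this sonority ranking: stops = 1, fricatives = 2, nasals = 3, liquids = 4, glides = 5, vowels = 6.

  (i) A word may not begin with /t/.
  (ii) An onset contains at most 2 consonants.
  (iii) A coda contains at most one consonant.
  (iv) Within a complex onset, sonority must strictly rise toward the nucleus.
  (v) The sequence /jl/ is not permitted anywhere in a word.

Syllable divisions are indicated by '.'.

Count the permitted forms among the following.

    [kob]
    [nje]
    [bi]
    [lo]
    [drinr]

4

[kob] — σ1 onset /k/, coda /b/ ok → permitted
[nje] — σ1 onset /nj/ (3→5 rises), coda /∅/ ok → permitted
[bi] — σ1 onset /b/, coda /∅/ ok → permitted
[lo] — σ1 onset /l/, coda /∅/ ok → permitted
[drinr] — violates constraint (iii): syllable 1 coda /nr/ has 2 consonants (> 1) → not permitted
Permitted: [kob], [nje], [bi], [lo] → 4.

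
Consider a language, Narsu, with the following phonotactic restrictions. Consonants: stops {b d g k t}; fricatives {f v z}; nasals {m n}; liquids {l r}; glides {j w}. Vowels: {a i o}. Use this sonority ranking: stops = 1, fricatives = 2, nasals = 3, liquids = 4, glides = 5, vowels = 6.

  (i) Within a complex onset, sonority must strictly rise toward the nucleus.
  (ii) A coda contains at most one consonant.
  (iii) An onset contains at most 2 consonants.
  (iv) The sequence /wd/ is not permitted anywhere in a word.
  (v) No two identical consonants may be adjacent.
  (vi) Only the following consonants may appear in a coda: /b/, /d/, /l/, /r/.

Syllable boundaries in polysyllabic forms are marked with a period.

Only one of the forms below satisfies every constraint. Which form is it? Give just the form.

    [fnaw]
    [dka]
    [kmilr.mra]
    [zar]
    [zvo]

[fnaw] — violates constraint (vi): syllable 1 coda contains /w/, which is not a licensed coda consonant → ill-formed
[dka] — violates constraint (i): syllable 1 onset /dk/: /d/ (stop, 1) → /k/ (stop, 1) does not rise → ill-formed
[kmilr.mra] — violates constraint (ii): syllable 1 coda /lr/ has 2 consonants (> 1) → ill-formed
[zar] — σ1 onset /z/, coda /r/ ok → well-formed
[zvo] — violates constraint (i): syllable 1 onset /zv/: /z/ (fricative, 2) → /v/ (fricative, 2) does not rise → ill-formed

[zar]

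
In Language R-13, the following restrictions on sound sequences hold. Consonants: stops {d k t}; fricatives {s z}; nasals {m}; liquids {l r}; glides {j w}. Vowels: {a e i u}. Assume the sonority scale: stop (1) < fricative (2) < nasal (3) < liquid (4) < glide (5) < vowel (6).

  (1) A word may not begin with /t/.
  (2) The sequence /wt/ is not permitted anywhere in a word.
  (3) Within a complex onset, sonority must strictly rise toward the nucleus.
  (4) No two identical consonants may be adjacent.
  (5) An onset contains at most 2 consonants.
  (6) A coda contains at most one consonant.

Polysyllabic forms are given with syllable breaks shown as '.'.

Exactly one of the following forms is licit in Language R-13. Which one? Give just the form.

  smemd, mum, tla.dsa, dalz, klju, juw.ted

smemd — violates constraint 6: syllable 1 coda /md/ has 2 consonants (> 1) → illicit
mum — σ1 onset /m/, coda /m/ ok → licit
tla.dsa — violates constraint 1: word begins with /t/ → illicit
dalz — violates constraint 6: syllable 1 coda /lz/ has 2 consonants (> 1) → illicit
klju — violates constraint 5: syllable 1 onset /klj/ has 3 consonants (> 2) → illicit
juw.ted — violates constraint 2: contains banned sequence /wt/ → illicit

mum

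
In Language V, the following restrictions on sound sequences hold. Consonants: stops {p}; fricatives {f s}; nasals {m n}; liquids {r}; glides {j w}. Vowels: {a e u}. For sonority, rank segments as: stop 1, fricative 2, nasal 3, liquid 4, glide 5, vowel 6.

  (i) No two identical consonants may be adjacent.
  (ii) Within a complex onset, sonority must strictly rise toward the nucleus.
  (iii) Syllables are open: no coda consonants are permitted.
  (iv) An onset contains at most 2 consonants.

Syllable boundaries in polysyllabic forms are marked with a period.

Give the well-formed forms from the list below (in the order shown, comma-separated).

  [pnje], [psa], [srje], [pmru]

[pnje] — violates constraint (iv): syllable 1 onset /pnj/ has 3 consonants (> 2) → ill-formed
[psa] — σ1 onset /ps/ (1→2 rises), coda /∅/ ok → well-formed
[srje] — violates constraint (iv): syllable 1 onset /srj/ has 3 consonants (> 2) → ill-formed
[pmru] — violates constraint (iv): syllable 1 onset /pmr/ has 3 consonants (> 2) → ill-formed

[psa]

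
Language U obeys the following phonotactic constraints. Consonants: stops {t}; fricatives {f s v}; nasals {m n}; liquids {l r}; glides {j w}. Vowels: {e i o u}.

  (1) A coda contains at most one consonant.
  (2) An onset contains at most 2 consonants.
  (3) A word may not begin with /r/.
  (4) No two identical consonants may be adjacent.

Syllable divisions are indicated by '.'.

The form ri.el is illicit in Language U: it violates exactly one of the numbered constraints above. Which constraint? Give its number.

ri.el: word begins with /r/.
This is a violation of constraint 3: "A word may not begin with /r/."
The remaining constraints (1, 2, 4) are satisfied.

3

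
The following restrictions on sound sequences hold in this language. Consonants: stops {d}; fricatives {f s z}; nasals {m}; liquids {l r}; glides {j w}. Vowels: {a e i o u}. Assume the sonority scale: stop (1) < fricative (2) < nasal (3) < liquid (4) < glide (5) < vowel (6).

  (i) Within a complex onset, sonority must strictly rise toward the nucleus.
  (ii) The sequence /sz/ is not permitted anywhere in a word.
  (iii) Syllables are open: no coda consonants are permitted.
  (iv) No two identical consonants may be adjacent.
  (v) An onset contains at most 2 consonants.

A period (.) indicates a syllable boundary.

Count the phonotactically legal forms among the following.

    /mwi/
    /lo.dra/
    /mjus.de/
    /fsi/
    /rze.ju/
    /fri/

/mwi/ — σ1 onset /mw/ (3→5 rises), coda /∅/ ok → phonotactically legal
/lo.dra/ — σ1 onset /l/, coda /∅/ ok; σ2 onset /dr/ (1→4 rises), coda /∅/ ok → phonotactically legal
/mjus.de/ — violates constraint (iii): syllable 1 coda /s/ has 1 consonant (> 0) → phonotactically illegal
/fsi/ — violates constraint (i): syllable 1 onset /fs/: /f/ (fricative, 2) → /s/ (fricative, 2) does not rise → phonotactically illegal
/rze.ju/ — violates constraint (i): syllable 1 onset /rz/: /r/ (liquid, 4) → /z/ (fricative, 2) does not rise → phonotactically illegal
/fri/ — σ1 onset /fr/ (2→4 rises), coda /∅/ ok → phonotactically legal
Phonotactically legal: /mwi/, /lo.dra/, /fri/ → 3.

3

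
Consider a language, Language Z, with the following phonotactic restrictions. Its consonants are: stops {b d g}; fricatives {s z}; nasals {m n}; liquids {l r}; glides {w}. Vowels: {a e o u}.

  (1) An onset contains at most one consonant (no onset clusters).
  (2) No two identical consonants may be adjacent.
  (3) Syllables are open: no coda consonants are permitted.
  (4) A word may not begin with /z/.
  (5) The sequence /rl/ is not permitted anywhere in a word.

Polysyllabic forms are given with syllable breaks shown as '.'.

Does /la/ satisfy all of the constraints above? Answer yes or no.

/la/ — σ1 onset /l/, coda /∅/ ok → licit

yes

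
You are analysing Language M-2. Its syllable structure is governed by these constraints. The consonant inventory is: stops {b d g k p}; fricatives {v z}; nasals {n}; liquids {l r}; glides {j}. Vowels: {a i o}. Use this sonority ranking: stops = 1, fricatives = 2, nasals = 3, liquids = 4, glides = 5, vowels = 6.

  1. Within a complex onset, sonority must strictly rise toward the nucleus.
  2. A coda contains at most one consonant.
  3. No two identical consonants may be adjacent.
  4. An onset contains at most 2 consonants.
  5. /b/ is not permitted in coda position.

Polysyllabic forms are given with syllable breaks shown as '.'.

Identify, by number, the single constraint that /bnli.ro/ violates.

4

/bnli.ro/: syllable 1 onset /bnl/ has 3 consonants (> 2).
This is a violation of constraint 4: "An onset contains at most 2 consonants."
The remaining constraints (1, 2, 3, 5) are satisfied.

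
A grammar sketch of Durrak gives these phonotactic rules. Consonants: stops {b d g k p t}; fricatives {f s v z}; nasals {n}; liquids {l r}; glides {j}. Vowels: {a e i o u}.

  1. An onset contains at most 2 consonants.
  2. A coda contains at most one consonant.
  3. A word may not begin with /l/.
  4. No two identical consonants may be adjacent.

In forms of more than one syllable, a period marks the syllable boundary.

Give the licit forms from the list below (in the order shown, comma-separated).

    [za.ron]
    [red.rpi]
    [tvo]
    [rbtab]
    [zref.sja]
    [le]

[za.ron] — σ1 onset /z/, coda /∅/ ok; σ2 onset /r/, coda /n/ ok → licit
[red.rpi] — σ1 onset /r/, coda /d/ ok; σ2 onset /rp/ (2C), coda /∅/ ok → licit
[tvo] — σ1 onset /tv/ (2C), coda /∅/ ok → licit
[rbtab] — violates constraint 1: syllable 1 onset /rbt/ has 3 consonants (> 2) → illicit
[zref.sja] — σ1 onset /zr/ (2C), coda /f/ ok; σ2 onset /sj/ (2C), coda /∅/ ok → licit
[le] — violates constraint 3: word begins with /l/ → illicit

[za.ron], [red.rpi], [tvo], [zref.sja]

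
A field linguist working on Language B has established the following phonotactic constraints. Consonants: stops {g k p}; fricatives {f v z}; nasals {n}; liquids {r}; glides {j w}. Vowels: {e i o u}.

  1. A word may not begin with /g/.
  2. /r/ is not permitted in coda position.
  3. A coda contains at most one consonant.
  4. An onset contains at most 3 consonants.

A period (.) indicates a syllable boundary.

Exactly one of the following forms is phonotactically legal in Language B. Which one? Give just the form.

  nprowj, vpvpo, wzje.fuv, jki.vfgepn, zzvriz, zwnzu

nprowj — violates constraint 3: syllable 1 coda /wj/ has 2 consonants (> 1) → phonotactically illegal
vpvpo — violates constraint 4: syllable 1 onset /vpvp/ has 4 consonants (> 3) → phonotactically illegal
wzje.fuv — σ1 onset /wzj/ (3C), coda /∅/ ok; σ2 onset /f/, coda /v/ ok → phonotactically legal
jki.vfgepn — violates constraint 3: syllable 2 coda /pn/ has 2 consonants (> 1) → phonotactically illegal
zzvriz — violates constraint 4: syllable 1 onset /zzvr/ has 4 consonants (> 3) → phonotactically illegal
zwnzu — violates constraint 4: syllable 1 onset /zwnz/ has 4 consonants (> 3) → phonotactically illegal

wzje.fuv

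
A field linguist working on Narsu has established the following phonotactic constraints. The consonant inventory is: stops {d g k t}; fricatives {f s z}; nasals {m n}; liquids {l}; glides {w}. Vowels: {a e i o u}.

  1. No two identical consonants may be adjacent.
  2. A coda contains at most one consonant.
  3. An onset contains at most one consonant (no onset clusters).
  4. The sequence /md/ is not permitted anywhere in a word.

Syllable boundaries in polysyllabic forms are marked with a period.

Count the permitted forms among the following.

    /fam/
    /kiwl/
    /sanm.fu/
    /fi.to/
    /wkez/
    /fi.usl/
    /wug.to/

/fam/ — σ1 onset /f/, coda /m/ ok → permitted
/kiwl/ — violates constraint 2: syllable 1 coda /wl/ has 2 consonants (> 1) → not permitted
/sanm.fu/ — violates constraint 2: syllable 1 coda /nm/ has 2 consonants (> 1) → not permitted
/fi.to/ — σ1 onset /f/, coda /∅/ ok; σ2 onset /t/, coda /∅/ ok → permitted
/wkez/ — violates constraint 3: syllable 1 onset /wk/ has 2 consonants (> 1) → not permitted
/fi.usl/ — violates constraint 2: syllable 2 coda /sl/ has 2 consonants (> 1) → not permitted
/wug.to/ — σ1 onset /w/, coda /g/ ok; σ2 onset /t/, coda /∅/ ok → permitted
Permitted: /fam/, /fi.to/, /wug.to/ → 3.

3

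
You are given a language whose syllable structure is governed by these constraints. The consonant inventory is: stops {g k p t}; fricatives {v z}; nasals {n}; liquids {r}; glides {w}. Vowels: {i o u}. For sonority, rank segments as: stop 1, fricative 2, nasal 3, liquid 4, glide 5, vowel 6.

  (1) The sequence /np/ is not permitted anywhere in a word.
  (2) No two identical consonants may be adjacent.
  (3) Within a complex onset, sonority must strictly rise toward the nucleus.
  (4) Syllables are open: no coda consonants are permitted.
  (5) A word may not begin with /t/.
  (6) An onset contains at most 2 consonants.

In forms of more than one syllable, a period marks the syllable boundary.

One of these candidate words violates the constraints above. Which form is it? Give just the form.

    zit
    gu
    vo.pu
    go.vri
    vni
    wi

zit — violates constraint 4: syllable 1 coda /t/ has 1 consonant (> 0) → not permitted
gu — σ1 onset /g/, coda /∅/ ok → permitted
vo.pu — σ1 onset /v/, coda /∅/ ok; σ2 onset /p/, coda /∅/ ok → permitted
go.vri — σ1 onset /g/, coda /∅/ ok; σ2 onset /vr/ (2→4 rises), coda /∅/ ok → permitted
vni — σ1 onset /vn/ (2→3 rises), coda /∅/ ok → permitted
wi — σ1 onset /w/, coda /∅/ ok → permitted

zit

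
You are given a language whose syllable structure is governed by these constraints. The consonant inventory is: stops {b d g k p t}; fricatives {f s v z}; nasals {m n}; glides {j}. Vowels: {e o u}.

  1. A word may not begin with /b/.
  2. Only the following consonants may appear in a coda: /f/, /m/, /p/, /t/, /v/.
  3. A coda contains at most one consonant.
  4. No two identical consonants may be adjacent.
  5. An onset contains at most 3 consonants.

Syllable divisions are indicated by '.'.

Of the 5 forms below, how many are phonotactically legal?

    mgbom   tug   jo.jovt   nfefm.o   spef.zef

2

mgbom — σ1 onset /mgb/ (3C), coda /m/ ok → phonotactically legal
tug — violates constraint 2: syllable 1 coda contains /g/, which is not a licensed coda consonant → phonotactically illegal
jo.jovt — violates constraint 3: syllable 2 coda /vt/ has 2 consonants (> 1) → phonotactically illegal
nfefm.o — violates constraint 3: syllable 1 coda /fm/ has 2 consonants (> 1) → phonotactically illegal
spef.zef — σ1 onset /sp/ (2C), coda /f/ ok; σ2 onset /z/, coda /f/ ok → phonotactically legal
Phonotactically legal: mgbom, spef.zef → 2.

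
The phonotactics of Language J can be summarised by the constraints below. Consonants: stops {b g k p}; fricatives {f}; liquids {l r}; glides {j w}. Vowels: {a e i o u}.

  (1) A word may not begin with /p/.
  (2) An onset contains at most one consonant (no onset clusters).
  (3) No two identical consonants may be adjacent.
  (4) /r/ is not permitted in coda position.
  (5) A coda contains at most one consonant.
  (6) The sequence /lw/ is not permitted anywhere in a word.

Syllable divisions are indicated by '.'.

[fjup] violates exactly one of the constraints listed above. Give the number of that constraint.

[fjup]: syllable 1 onset /fj/ has 2 consonants (> 1).
This is a violation of constraint 2: "An onset contains at most one consonant (no onset clusters)."
The remaining constraints (1, 3, 4, 5, 6) are satisfied.

2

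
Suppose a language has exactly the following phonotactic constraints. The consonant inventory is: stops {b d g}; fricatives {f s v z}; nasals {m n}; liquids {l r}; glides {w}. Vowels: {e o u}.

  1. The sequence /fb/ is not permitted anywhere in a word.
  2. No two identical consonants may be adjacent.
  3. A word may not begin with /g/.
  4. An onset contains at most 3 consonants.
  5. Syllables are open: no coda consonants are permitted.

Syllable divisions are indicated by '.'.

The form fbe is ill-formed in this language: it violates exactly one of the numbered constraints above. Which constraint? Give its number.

1

fbe: contains banned sequence /fb/.
This is a violation of constraint 1: "The sequence /fb/ is not permitted anywhere in a word."
The remaining constraints (2, 3, 4, 5) are satisfied.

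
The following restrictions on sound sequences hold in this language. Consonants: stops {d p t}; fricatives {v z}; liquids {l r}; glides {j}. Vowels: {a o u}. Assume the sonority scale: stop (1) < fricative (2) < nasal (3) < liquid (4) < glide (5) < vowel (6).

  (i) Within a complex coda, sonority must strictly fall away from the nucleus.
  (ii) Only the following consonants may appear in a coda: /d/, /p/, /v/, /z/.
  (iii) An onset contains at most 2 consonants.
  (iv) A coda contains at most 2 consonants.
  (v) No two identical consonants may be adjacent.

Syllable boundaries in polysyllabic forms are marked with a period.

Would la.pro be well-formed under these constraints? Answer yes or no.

la.pro — σ1 onset /l/, coda /∅/ ok; σ2 onset /pr/ (2C), coda /∅/ ok → well-formed

yes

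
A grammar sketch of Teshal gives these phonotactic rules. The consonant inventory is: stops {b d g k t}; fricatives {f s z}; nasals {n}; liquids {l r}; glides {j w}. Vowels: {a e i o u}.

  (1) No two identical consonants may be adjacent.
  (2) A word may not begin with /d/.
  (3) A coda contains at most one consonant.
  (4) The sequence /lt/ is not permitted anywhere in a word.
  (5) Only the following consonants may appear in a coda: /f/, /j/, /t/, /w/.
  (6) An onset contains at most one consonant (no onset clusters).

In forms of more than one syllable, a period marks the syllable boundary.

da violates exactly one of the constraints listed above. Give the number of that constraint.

2

da: word begins with /d/.
This is a violation of constraint 2: "A word may not begin with /d/."
The remaining constraints (1, 3, 4, 5, 6) are satisfied.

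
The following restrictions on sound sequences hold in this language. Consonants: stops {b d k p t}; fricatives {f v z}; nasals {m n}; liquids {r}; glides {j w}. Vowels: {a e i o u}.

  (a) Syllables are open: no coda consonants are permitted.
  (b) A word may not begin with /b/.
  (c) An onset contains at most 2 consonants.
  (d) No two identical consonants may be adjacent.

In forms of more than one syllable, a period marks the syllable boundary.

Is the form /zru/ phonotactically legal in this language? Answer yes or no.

/zru/ — σ1 onset /zr/ (2C), coda /∅/ ok → phonotactically legal

yes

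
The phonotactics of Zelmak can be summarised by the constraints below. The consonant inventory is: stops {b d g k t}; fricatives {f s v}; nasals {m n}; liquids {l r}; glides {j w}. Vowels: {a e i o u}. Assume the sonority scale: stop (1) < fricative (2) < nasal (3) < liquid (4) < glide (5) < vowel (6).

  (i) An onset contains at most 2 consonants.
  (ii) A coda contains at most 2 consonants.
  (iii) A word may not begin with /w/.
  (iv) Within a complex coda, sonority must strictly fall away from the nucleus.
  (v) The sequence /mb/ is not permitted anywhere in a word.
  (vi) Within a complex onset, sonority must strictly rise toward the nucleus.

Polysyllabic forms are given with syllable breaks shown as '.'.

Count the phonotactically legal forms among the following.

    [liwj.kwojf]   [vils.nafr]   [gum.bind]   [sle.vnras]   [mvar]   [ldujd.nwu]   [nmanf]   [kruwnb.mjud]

[liwj.kwojf] — violates constraint (iv): syllable 1 coda /wj/: /w/ (glide, 5) → /j/ (glide, 5) does not fall → phonotactically illegal
[vils.nafr] — violates constraint (iv): syllable 2 coda /fr/: /f/ (fricative, 2) → /r/ (liquid, 4) does not fall → phonotactically illegal
[gum.bind] — violates constraint (v): contains banned sequence /mb/ → phonotactically illegal
[sle.vnras] — violates constraint (i): syllable 2 onset /vnr/ has 3 consonants (> 2) → phonotactically illegal
[mvar] — violates constraint (vi): syllable 1 onset /mv/: /m/ (nasal, 3) → /v/ (fricative, 2) does not rise → phonotactically illegal
[ldujd.nwu] — violates constraint (vi): syllable 1 onset /ld/: /l/ (liquid, 4) → /d/ (stop, 1) does not rise → phonotactically illegal
[nmanf] — violates constraint (vi): syllable 1 onset /nm/: /n/ (nasal, 3) → /m/ (nasal, 3) does not rise → phonotactically illegal
[kruwnb.mjud] — violates constraint (ii): syllable 1 coda /wnb/ has 3 consonants (> 2) → phonotactically illegal
No form is phonotactically legal → 0.

0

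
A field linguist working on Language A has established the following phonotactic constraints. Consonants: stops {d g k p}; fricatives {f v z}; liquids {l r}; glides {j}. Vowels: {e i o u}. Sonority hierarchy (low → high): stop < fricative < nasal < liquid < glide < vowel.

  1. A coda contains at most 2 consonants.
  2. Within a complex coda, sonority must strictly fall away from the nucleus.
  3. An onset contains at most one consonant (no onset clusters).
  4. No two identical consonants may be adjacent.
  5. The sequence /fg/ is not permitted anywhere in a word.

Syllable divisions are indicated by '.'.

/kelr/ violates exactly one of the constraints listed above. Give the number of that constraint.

2

/kelr/: syllable 1 coda /lr/: /l/ (liquid, 4) → /r/ (liquid, 4) does not fall.
This is a violation of constraint 2: "Within a complex coda, sonority must strictly fall away from the nucleus."
The remaining constraints (1, 3, 4, 5) are satisfied.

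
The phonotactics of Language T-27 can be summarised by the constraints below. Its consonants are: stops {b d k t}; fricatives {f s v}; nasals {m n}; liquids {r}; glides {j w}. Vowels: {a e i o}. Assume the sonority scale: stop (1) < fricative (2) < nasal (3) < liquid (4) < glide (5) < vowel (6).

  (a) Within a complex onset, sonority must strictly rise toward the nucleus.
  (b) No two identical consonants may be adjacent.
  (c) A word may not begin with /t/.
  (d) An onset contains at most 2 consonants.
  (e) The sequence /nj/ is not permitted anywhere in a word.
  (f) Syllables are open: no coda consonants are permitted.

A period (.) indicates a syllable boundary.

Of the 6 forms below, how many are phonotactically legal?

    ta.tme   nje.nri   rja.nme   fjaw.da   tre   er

0

ta.tme — violates constraint (c): word begins with /t/ → phonotactically illegal
nje.nri — violates constraint (e): contains banned sequence /nj/ → phonotactically illegal
rja.nme — violates constraint (a): syllable 2 onset /nm/: /n/ (nasal, 3) → /m/ (nasal, 3) does not rise → phonotactically illegal
fjaw.da — violates constraint (f): syllable 1 coda /w/ has 1 consonant (> 0) → phonotactically illegal
tre — violates constraint (c): word begins with /t/ → phonotactically illegal
er — violates constraint (f): syllable 1 coda /r/ has 1 consonant (> 0) → phonotactically illegal
No form is phonotactically legal → 0.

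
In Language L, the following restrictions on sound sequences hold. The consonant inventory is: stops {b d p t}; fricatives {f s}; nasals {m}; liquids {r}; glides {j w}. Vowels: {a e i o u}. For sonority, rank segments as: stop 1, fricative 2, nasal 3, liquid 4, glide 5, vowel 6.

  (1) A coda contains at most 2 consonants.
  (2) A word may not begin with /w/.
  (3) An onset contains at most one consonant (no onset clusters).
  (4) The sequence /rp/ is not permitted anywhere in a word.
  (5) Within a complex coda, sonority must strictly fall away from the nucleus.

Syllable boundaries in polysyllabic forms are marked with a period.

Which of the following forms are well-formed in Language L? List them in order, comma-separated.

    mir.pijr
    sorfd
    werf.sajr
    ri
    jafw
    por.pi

ri

mir.pijr — violates constraint 4: contains banned sequence /rp/ → ill-formed
sorfd — violates constraint 1: syllable 1 coda /rfd/ has 3 consonants (> 2) → ill-formed
werf.sajr — violates constraint 2: word begins with /w/ → ill-formed
ri — σ1 onset /r/, coda /∅/ ok → well-formed
jafw — violates constraint 5: syllable 1 coda /fw/: /f/ (fricative, 2) → /w/ (glide, 5) does not fall → ill-formed
por.pi — violates constraint 4: contains banned sequence /rp/ → ill-formed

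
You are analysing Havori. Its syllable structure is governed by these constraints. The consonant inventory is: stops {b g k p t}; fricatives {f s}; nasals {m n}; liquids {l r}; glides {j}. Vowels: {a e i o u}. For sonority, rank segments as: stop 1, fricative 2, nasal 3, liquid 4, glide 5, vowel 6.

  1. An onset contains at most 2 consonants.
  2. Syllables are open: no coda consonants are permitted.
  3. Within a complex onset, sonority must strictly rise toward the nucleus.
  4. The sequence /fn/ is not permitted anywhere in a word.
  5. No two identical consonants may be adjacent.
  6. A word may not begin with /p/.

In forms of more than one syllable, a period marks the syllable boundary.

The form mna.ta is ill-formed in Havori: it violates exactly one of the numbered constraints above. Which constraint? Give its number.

mna.ta: syllable 1 onset /mn/: /m/ (nasal, 3) → /n/ (nasal, 3) does not rise.
This is a violation of constraint 3: "Within a complex onset, sonority must strictly rise toward the nucleus."
The remaining constraints (1, 2, 4, 5, 6) are satisfied.

3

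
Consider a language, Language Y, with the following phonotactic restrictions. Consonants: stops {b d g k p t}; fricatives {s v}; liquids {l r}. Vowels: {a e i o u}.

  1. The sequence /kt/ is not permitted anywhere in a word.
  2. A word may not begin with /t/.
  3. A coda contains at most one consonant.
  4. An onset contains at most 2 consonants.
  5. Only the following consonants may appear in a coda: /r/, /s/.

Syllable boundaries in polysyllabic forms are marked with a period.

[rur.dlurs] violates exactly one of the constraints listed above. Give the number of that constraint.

3

[rur.dlurs]: syllable 2 coda /rs/ has 2 consonants (> 1).
This is a violation of constraint 3: "A coda contains at most one consonant."
The remaining constraints (1, 2, 4, 5) are satisfied.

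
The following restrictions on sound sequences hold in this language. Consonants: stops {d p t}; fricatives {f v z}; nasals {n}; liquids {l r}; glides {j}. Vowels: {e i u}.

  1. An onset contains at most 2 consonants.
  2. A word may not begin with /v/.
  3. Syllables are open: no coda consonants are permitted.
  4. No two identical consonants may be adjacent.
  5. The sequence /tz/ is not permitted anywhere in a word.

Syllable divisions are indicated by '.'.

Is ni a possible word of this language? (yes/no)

yes

ni — σ1 onset /n/, coda /∅/ ok → phonotactically legal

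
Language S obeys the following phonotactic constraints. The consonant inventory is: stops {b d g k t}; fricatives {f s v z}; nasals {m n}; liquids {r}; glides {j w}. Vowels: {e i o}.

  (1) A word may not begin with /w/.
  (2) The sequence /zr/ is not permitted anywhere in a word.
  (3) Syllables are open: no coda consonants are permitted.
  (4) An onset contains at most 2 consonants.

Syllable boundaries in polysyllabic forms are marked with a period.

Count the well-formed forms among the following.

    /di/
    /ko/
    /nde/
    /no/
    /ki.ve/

5

/di/ — σ1 onset /d/, coda /∅/ ok → well-formed
/ko/ — σ1 onset /k/, coda /∅/ ok → well-formed
/nde/ — σ1 onset /nd/ (2C), coda /∅/ ok → well-formed
/no/ — σ1 onset /n/, coda /∅/ ok → well-formed
/ki.ve/ — σ1 onset /k/, coda /∅/ ok; σ2 onset /v/, coda /∅/ ok → well-formed
Well-formed: /di/, /ko/, /nde/, /no/, /ki.ve/ → 5.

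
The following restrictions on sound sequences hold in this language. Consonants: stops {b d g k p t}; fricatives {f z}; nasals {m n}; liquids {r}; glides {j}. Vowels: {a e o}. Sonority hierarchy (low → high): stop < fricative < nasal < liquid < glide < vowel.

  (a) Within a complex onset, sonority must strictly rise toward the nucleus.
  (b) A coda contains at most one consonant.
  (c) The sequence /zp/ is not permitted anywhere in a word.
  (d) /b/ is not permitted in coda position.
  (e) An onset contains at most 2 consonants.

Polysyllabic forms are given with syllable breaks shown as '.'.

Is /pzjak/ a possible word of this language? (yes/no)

no

/pzjak/ — violates constraint (e): syllable 1 onset /pzj/ has 3 consonants (> 2) → ill-formed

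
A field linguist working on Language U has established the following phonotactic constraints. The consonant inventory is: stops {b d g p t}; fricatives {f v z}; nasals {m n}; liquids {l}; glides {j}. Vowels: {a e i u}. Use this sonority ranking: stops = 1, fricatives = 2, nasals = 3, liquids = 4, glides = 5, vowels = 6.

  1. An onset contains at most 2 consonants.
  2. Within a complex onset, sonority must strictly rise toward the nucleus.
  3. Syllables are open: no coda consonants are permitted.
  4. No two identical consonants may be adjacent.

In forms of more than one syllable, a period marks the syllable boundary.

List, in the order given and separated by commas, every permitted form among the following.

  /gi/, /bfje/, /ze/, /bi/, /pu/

/gi/, /ze/, /bi/, /pu/

/gi/ — σ1 onset /g/, coda /∅/ ok → permitted
/bfje/ — violates constraint 1: syllable 1 onset /bfj/ has 3 consonants (> 2) → not permitted
/ze/ — σ1 onset /z/, coda /∅/ ok → permitted
/bi/ — σ1 onset /b/, coda /∅/ ok → permitted
/pu/ — σ1 onset /p/, coda /∅/ ok → permitted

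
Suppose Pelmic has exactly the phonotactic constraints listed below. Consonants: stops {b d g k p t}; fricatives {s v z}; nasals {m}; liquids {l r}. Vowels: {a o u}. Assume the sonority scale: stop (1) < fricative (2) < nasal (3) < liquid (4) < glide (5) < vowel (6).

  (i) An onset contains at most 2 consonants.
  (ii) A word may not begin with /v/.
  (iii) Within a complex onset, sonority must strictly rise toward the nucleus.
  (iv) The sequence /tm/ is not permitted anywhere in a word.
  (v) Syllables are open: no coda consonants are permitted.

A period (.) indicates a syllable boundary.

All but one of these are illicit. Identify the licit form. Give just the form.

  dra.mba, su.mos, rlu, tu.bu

dra.mba — violates constraint (iii): syllable 2 onset /mb/: /m/ (nasal, 3) → /b/ (stop, 1) does not rise → illicit
su.mos — violates constraint (v): syllable 2 coda /s/ has 1 consonant (> 0) → illicit
rlu — violates constraint (iii): syllable 1 onset /rl/: /r/ (liquid, 4) → /l/ (liquid, 4) does not rise → illicit
tu.bu — σ1 onset /t/, coda /∅/ ok; σ2 onset /b/, coda /∅/ ok → licit

tu.bu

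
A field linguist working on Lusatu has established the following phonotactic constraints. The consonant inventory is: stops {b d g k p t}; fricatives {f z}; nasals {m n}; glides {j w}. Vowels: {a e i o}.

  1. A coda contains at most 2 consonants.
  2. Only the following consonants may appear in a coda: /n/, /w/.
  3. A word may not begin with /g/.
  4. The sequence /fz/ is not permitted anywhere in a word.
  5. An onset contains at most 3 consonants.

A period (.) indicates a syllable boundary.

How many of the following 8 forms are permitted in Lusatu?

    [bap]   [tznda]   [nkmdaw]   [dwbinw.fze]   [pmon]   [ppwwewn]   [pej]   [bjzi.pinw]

2

[bap] — violates constraint 2: syllable 1 coda contains /p/, which is not a licensed coda consonant → not permitted
[tznda] — violates constraint 5: syllable 1 onset /tznd/ has 4 consonants (> 3) → not permitted
[nkmdaw] — violates constraint 5: syllable 1 onset /nkmd/ has 4 consonants (> 3) → not permitted
[dwbinw.fze] — violates constraint 4: contains banned sequence /fz/ → not permitted
[pmon] — σ1 onset /pm/ (2C), coda /n/ ok → permitted
[ppwwewn] — violates constraint 5: syllable 1 onset /ppww/ has 4 consonants (> 3) → not permitted
[pej] — violates constraint 2: syllable 1 coda contains /j/, which is not a licensed coda consonant → not permitted
[bjzi.pinw] — σ1 onset /bjz/ (3C), coda /∅/ ok; σ2 onset /p/, coda /nw/ (2C) ok → permitted
Permitted: [pmon], [bjzi.pinw] → 2.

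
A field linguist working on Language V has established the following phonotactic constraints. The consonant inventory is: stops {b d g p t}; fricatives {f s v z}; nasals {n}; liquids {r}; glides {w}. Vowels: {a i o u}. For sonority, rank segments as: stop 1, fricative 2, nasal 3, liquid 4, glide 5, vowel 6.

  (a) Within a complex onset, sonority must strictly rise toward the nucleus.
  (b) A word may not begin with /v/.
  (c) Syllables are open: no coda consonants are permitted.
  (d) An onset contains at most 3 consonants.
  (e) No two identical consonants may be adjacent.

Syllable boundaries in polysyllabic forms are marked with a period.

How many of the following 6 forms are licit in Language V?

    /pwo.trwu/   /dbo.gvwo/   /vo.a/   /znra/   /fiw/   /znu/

/pwo.trwu/ — σ1 onset /pw/ (1→5 rises), coda /∅/ ok; σ2 onset /trw/ (1→4→5 rises), coda /∅/ ok → licit
/dbo.gvwo/ — violates constraint (a): syllable 1 onset /db/: /d/ (stop, 1) → /b/ (stop, 1) does not rise → illicit
/vo.a/ — violates constraint (b): word begins with /v/ → illicit
/znra/ — σ1 onset /znr/ (2→3→4 rises), coda /∅/ ok → licit
/fiw/ — violates constraint (c): syllable 1 coda /w/ has 1 consonant (> 0) → illicit
/znu/ — σ1 onset /zn/ (2→3 rises), coda /∅/ ok → licit
Licit: /pwo.trwu/, /znra/, /znu/ → 3.

3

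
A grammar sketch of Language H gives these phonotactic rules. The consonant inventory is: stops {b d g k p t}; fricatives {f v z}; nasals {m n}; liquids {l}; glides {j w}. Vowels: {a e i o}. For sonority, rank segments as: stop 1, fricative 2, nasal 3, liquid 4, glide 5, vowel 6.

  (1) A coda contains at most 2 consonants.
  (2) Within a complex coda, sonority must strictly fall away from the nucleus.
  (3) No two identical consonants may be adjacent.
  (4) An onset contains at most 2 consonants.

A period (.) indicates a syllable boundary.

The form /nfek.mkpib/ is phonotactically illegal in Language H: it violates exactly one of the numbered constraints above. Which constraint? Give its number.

/nfek.mkpib/: syllable 2 onset /mkp/ has 3 consonants (> 2).
This is a violation of constraint 4: "An onset contains at most 2 consonants."
The remaining constraints (1, 2, 3) are satisfied.

4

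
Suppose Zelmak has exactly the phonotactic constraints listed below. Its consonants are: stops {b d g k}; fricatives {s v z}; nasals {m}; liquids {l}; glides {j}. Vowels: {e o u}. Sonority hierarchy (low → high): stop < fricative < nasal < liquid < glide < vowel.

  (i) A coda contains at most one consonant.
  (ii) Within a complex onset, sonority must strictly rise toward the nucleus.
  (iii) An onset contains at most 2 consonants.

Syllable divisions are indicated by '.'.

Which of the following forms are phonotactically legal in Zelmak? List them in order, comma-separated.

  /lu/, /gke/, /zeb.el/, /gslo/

/lu/, /zeb.el/

/lu/ — σ1 onset /l/, coda /∅/ ok → phonotactically legal
/gke/ — violates constraint (ii): syllable 1 onset /gk/: /g/ (stop, 1) → /k/ (stop, 1) does not rise → phonotactically illegal
/zeb.el/ — σ1 onset /z/, coda /b/ ok; σ2 onset /∅/, coda /l/ ok → phonotactically legal
/gslo/ — violates constraint (iii): syllable 1 onset /gsl/ has 3 consonants (> 2) → phonotactically illegal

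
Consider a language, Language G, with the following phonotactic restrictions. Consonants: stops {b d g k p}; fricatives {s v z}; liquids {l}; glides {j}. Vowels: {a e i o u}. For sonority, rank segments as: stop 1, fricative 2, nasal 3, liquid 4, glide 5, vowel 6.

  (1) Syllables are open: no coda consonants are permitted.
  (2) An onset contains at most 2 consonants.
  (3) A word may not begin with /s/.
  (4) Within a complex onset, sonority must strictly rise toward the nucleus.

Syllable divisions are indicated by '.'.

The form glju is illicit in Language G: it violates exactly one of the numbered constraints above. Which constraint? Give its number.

2

glju: syllable 1 onset /glj/ has 3 consonants (> 2).
This is a violation of constraint 2: "An onset contains at most 2 consonants."
The remaining constraints (1, 3, 4) are satisfied.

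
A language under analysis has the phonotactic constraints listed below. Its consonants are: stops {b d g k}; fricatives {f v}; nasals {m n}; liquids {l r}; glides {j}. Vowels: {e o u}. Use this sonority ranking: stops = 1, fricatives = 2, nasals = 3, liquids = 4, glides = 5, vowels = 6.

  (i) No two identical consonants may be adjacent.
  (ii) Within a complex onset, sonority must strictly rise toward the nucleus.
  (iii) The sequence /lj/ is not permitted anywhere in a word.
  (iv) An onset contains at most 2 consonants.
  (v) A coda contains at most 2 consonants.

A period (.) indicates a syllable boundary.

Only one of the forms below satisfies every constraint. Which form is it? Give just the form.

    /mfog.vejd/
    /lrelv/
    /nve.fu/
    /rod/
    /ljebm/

/rod/

/mfog.vejd/ — violates constraint (ii): syllable 1 onset /mf/: /m/ (nasal, 3) → /f/ (fricative, 2) does not rise → illicit
/lrelv/ — violates constraint (ii): syllable 1 onset /lr/: /l/ (liquid, 4) → /r/ (liquid, 4) does not rise → illicit
/nve.fu/ — violates constraint (ii): syllable 1 onset /nv/: /n/ (nasal, 3) → /v/ (fricative, 2) does not rise → illicit
/rod/ — σ1 onset /r/, coda /d/ ok → licit
/ljebm/ — violates constraint (iii): contains banned sequence /lj/ → illicit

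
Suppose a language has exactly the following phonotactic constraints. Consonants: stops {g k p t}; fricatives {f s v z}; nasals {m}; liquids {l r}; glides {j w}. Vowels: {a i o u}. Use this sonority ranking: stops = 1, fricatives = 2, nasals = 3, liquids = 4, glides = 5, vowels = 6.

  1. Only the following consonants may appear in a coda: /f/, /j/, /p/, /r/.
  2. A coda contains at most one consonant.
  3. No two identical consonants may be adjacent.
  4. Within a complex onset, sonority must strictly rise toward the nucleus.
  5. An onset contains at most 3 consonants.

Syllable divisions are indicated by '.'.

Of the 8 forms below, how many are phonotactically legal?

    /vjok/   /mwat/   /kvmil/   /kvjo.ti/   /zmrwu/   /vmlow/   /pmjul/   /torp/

/vjok/ — violates constraint 1: syllable 1 coda contains /k/, which is not a licensed coda consonant → phonotactically illegal
/mwat/ — violates constraint 1: syllable 1 coda contains /t/, which is not a licensed coda consonant → phonotactically illegal
/kvmil/ — violates constraint 1: syllable 1 coda contains /l/, which is not a licensed coda consonant → phonotactically illegal
/kvjo.ti/ — σ1 onset /kvj/ (1→2→5 rises), coda /∅/ ok; σ2 onset /t/, coda /∅/ ok → phonotactically legal
/zmrwu/ — violates constraint 5: syllable 1 onset /zmrw/ has 4 consonants (> 3) → phonotactically illegal
/vmlow/ — violates constraint 1: syllable 1 coda contains /w/, which is not a licensed coda consonant → phonotactically illegal
/pmjul/ — violates constraint 1: syllable 1 coda contains /l/, which is not a licensed coda consonant → phonotactically illegal
/torp/ — violates constraint 2: syllable 1 coda /rp/ has 2 consonants (> 1) → phonotactically illegal
Phonotactically legal: /kvjo.ti/ → 1.

1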